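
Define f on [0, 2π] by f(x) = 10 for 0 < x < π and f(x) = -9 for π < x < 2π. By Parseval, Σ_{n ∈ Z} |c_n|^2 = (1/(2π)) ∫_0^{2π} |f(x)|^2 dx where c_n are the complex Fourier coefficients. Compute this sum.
Σ |c_n|^2 = 181/2

Parseval equates the L^2 energy of f (normalised by 1/(2π)) with the ℓ^2 sum of its Fourier coefficients: (1/(2π)) ∫_0^{2π} |f|^2 = Σ |c_n|^2.
Compute the left side: (1/(2π)) [∫_0^π 10^2 dx + ∫_π^{2π} (-9)^2 dx] = (1/(2π)) · (100π + 81π) = (100 + 81)/2 = 181/2.
So Σ_{n ∈ Z} |c_n|^2 = 181/2.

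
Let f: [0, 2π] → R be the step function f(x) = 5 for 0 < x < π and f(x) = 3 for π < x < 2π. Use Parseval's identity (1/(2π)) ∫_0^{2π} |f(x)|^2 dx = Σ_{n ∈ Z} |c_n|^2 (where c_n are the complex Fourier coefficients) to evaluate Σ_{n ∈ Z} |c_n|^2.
Σ |c_n|^2 = 17

Parseval equates the L^2 energy of f (normalised by 1/(2π)) with the ℓ^2 sum of its Fourier coefficients: (1/(2π)) ∫_0^{2π} |f|^2 = Σ |c_n|^2.
Compute the left side: (1/(2π)) [∫_0^π 5^2 dx + ∫_π^{2π} 3^2 dx] = (1/(2π)) · (25π + 9π) = (25 + 9)/2 = 17.
So Σ_{n ∈ Z} |c_n|^2 = 17.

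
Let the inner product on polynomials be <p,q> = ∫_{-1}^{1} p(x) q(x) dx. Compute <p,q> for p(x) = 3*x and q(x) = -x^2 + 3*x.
<p,q> = 6

Expand the product: p(x)·q(x) = -3*x^3 + 9*x^2.
∫_{-1}^{1} of each monomial x^k gives [2/(k+1) if k even, 0 if k odd]. Integrating term-by-term (or equivalently evaluating the antiderivative F(x) = -3*x^4/4 + 3*x^3 at the endpoints):
  F(1) − F(−1) = 9/4 − (-15/4) = 6.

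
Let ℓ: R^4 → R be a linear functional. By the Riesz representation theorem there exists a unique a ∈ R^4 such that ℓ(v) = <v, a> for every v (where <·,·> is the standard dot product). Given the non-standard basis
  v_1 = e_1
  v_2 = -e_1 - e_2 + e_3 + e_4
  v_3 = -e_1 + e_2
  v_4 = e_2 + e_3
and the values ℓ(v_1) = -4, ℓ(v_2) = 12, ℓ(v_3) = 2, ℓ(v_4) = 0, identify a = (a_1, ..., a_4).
a = (-4, -2, 2, 4)

Write a = (a_1, ..., a_4) in the standard basis. For each basis vector v_i, ℓ(v_i) = <v_i, a> is a linear equation in the a_j's. Collect the n equations into a matrix system V a = ℓ, where row i of V is v_i (expressed in the standard basis). Since V is invertible (lower-triangular with 1s on the diagonal, up to permutation), solve by back-substitution:
  V =
[[1, 0, 0, 0],
 [-1, -1, 1, 1],
 [-1, 1, 0, 0],
 [0, 1, 1, 0]]
  V a = (-4, 12, 2, 0)
Solving gives a = (-4, -2, 2, 4).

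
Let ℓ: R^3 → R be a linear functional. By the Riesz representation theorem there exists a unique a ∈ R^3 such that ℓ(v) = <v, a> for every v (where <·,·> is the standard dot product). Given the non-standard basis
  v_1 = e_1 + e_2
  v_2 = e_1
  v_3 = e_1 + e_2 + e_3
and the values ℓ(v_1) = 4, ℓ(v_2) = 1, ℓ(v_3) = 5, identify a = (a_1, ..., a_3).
a = (1, 3, 1)

Write a = (a_1, ..., a_3) in the standard basis. For each basis vector v_i, ℓ(v_i) = <v_i, a> is a linear equation in the a_j's. Collect the n equations into a matrix system V a = ℓ, where row i of V is v_i (expressed in the standard basis). Since V is invertible (lower-triangular with 1s on the diagonal, up to permutation), solve by back-substitution:
  V =
[[1, 1, 0],
 [1, 0, 0],
 [1, 1, 1]]
  V a = (4, 1, 5)
Solving gives a = (1, 3, 1).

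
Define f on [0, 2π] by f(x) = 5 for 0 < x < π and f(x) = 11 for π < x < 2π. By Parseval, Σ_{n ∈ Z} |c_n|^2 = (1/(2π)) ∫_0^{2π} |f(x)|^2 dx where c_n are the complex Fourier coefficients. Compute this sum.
Σ |c_n|^2 = 73

Parseval equates the L^2 energy of f (normalised by 1/(2π)) with the ℓ^2 sum of its Fourier coefficients: (1/(2π)) ∫_0^{2π} |f|^2 = Σ |c_n|^2.
Compute the left side: (1/(2π)) [∫_0^π 5^2 dx + ∫_π^{2π} 11^2 dx] = (1/(2π)) · (25π + 121π) = (25 + 121)/2 = 73.
So Σ_{n ∈ Z} |c_n|^2 = 73.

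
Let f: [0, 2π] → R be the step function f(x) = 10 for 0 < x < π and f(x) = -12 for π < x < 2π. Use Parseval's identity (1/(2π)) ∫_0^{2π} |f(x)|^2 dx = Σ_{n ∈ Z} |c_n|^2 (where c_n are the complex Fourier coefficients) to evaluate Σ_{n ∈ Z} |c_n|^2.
Σ |c_n|^2 = 122

Parseval equates the L^2 energy of f (normalised by 1/(2π)) with the ℓ^2 sum of its Fourier coefficients: (1/(2π)) ∫_0^{2π} |f|^2 = Σ |c_n|^2.
Compute the left side: (1/(2π)) [∫_0^π 10^2 dx + ∫_π^{2π} (-12)^2 dx] = (1/(2π)) · (100π + 144π) = (100 + 144)/2 = 122.
So Σ_{n ∈ Z} |c_n|^2 = 122.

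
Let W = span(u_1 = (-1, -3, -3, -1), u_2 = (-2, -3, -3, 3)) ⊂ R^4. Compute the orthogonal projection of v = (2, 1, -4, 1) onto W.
proj_W(v) = (-166/331, -324/331, -324/331, 124/331)

Set up U = [u_1 | ... | u_2] ∈ R^(4×2). The projector onto W = col(U) is P = U (U^T U)^(-1) U^T.
Compute U^T U =
  [20, 17]
  [17, 31],
and U^T v = (6, 8).
Solve U^T U · c = U^T v for the coefficients: c = (50/331, 58/331). The projection is proj_W(v) = U c.
Check: (v - proj_W(v)) · u_1 = 0  (should be 0).
Check: (v - proj_W(v)) · u_2 = 0  (should be 0).
Result: proj_W(v) = (-166/331, -324/331, -324/331, 124/331).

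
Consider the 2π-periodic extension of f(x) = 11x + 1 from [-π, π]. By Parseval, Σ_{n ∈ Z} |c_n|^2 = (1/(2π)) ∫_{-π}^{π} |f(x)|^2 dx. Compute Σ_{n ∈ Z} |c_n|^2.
Σ |c_n|^2 = 121π^2/3 + 1

Expand and integrate term by term over [-π, π]:
  ∫ (11x)^2 dx = 121·(2π^3/3); ∫ 2·11·(1)·x dx = 0 (odd integrand); ∫ 1^2 dx = 1·2π.
So (1/(2π)) ∫_{-π}^{π} (11x + 1)^2 dx = 121π^2/3 + 1 = 121π^2/3 + 1.
Parseval ⇒ Σ |c_n|^2 = 121π^2/3 + 1.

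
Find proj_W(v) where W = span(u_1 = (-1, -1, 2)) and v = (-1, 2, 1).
proj_W(v) = (-1/6, -1/6, 1/3)

Set up U = [u_1 | ... | u_1] ∈ R^(3×1). The projector onto W = col(U) is P = U (U^T U)^(-1) U^T.
Compute U^T U =
  [6],
and U^T v = (1).
Solve U^T U · c = U^T v for the coefficients: c = (1/6). The projection is proj_W(v) = U c.
Check: (v - proj_W(v)) · u_1 = 0  (should be 0).
Result: proj_W(v) = (-1/6, -1/6, 1/3).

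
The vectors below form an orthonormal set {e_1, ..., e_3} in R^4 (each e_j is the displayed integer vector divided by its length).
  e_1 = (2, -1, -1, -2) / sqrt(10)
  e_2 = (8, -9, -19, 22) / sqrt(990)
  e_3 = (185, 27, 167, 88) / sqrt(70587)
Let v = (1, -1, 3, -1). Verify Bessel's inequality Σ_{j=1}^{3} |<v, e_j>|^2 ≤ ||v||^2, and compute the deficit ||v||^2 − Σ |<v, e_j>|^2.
Σ |<v, e_j>|^2 = 6347/713; ||v||^2 = 12; deficit = 2209/713

Write each e_j = u_j / sqrt(<u_j, u_j>) where u_j is the displayed integer vector. Then <v, e_j> = <v, u_j> / sqrt(<u_j, u_j>), so |<v, e_j>|^2 = <v, u_j>^2 / <u_j, u_j>.
Coefficients: <v, e_1> = 2/sqrt(10), <v, e_2> = -62/sqrt(990), <v, e_3> = 571/sqrt(70587).
Square and sum: Σ |<v, e_j>|^2 = 6347/713.
Compute ||v||^2 = v·v = 12.
Deficit = 12 − 6347/713 = 2209/713 ≥ 0, confirming Bessel's inequality. (The deficit equals ||v − Σ <v,e_j> e_j||^2, the squared distance from v to span{e_j}.)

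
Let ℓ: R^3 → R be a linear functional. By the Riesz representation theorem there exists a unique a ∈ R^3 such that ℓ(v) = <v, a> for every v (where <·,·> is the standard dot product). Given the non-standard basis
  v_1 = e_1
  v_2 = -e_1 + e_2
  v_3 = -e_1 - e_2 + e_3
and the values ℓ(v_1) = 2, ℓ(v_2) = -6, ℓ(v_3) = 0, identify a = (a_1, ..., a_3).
a = (2, -4, -2)

Write a = (a_1, ..., a_3) in the standard basis. For each basis vector v_i, ℓ(v_i) = <v_i, a> is a linear equation in the a_j's. Collect the n equations into a matrix system V a = ℓ, where row i of V is v_i (expressed in the standard basis). Since V is invertible (lower-triangular with 1s on the diagonal, up to permutation), solve by back-substitution:
  V =
[[1, 0, 0],
 [-1, 1, 0],
 [-1, -1, 1]]
  V a = (2, -6, 0)
Solving gives a = (2, -4, -2).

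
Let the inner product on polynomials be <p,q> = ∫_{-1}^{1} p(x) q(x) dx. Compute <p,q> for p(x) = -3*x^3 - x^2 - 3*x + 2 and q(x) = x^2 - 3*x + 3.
<p,q> = 308/15

Expand the product: p(x)·q(x) = -3*x^5 + 8*x^4 - 9*x^3 + 8*x^2 - 15*x + 6.
∫_{-1}^{1} of each monomial x^k gives [2/(k+1) if k even, 0 if k odd]. Integrating term-by-term (or equivalently evaluating the antiderivative F(x) = -x^6/2 + 8*x^5/5 - 9*x^4/4 + 8*x^3/3 - 15*x^2/2 + 6*x at the endpoints):
  F(1) − F(−1) = 1/60 − (-1231/60) = 308/15.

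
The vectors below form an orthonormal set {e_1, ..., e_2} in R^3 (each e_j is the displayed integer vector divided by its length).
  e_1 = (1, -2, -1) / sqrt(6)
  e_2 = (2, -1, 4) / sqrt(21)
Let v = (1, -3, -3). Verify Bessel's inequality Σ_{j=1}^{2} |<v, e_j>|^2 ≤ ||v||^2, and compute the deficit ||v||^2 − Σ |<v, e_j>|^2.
Σ |<v, e_j>|^2 = 19; ||v||^2 = 19; deficit = 0

Write each e_j = u_j / sqrt(<u_j, u_j>) where u_j is the displayed integer vector. Then <v, e_j> = <v, u_j> / sqrt(<u_j, u_j>), so |<v, e_j>|^2 = <v, u_j>^2 / <u_j, u_j>.
Coefficients: <v, e_1> = 10/sqrt(6), <v, e_2> = -7/sqrt(21).
Square and sum: Σ |<v, e_j>|^2 = 19.
Compute ||v||^2 = v·v = 19.
Deficit = 19 − 19 = 0 ≥ 0, confirming Bessel's inequality. (The deficit equals ||v − Σ <v,e_j> e_j||^2, the squared distance from v to span{e_j}.)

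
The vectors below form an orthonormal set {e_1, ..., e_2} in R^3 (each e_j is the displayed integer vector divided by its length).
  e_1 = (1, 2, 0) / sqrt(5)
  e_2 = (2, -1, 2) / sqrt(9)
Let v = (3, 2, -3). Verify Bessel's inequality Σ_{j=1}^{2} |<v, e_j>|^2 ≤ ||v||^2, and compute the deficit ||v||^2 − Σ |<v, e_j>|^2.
Σ |<v, e_j>|^2 = 461/45; ||v||^2 = 22; deficit = 529/45

Write each e_j = u_j / sqrt(<u_j, u_j>) where u_j is the displayed integer vector. Then <v, e_j> = <v, u_j> / sqrt(<u_j, u_j>), so |<v, e_j>|^2 = <v, u_j>^2 / <u_j, u_j>.
Coefficients: <v, e_1> = 7/sqrt(5), <v, e_2> = -2/sqrt(9).
Square and sum: Σ |<v, e_j>|^2 = 461/45.
Compute ||v||^2 = v·v = 22.
Deficit = 22 − 461/45 = 529/45 ≥ 0, confirming Bessel's inequality. (The deficit equals ||v − Σ <v,e_j> e_j||^2, the squared distance from v to span{e_j}.)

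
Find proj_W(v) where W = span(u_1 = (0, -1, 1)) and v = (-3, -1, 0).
proj_W(v) = (0, -1/2, 1/2)

Set up U = [u_1 | ... | u_1] ∈ R^(3×1). The projector onto W = col(U) is P = U (U^T U)^(-1) U^T.
Compute U^T U =
  [2],
and U^T v = (1).
Solve U^T U · c = U^T v for the coefficients: c = (1/2). The projection is proj_W(v) = U c.
Check: (v - proj_W(v)) · u_1 = 0  (should be 0).
Result: proj_W(v) = (0, -1/2, 1/2).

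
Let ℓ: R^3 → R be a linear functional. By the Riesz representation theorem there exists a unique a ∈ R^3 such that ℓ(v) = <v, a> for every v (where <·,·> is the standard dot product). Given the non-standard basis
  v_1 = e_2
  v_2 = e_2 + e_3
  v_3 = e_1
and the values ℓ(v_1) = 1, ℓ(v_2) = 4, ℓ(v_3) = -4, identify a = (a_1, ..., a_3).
a = (-4, 1, 3)

Write a = (a_1, ..., a_3) in the standard basis. For each basis vector v_i, ℓ(v_i) = <v_i, a> is a linear equation in the a_j's. Collect the n equations into a matrix system V a = ℓ, where row i of V is v_i (expressed in the standard basis). Since V is invertible (lower-triangular with 1s on the diagonal, up to permutation), solve by back-substitution:
  V =
[[0, 1, 0],
 [0, 1, 1],
 [1, 0, 0]]
  V a = (1, 4, -4)
Solving gives a = (-4, 1, 3).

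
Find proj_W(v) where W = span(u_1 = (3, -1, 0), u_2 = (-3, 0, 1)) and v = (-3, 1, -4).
proj_W(v) = (-45/19, 55/19, -40/19)

Set up U = [u_1 | ... | u_2] ∈ R^(3×2). The projector onto W = col(U) is P = U (U^T U)^(-1) U^T.
Compute U^T U =
  [10, -9]
  [-9, 10],
and U^T v = (-10, 5).
Solve U^T U · c = U^T v for the coefficients: c = (-55/19, -40/19). The projection is proj_W(v) = U c.
Check: (v - proj_W(v)) · u_1 = 0  (should be 0).
Check: (v - proj_W(v)) · u_2 = 0  (should be 0).
Result: proj_W(v) = (-45/19, 55/19, -40/19).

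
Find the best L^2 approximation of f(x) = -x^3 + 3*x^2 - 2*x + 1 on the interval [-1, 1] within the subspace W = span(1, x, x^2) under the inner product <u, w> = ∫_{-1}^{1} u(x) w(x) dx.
g(x) = 3*x^2 - 13*x/5 + 1

The best approximation g ∈ W is the orthogonal projection of f onto W. Writing g = a_0 + a_1 x + a_2 x^2, the coefficients solve the normal equations G · a = b where
  G_{ij} = <φ_i, φ_j> and b_i = <f, φ_i>, with φ_0 = 1, φ_1 = x, φ_2 = x^2.
G =
  [2, 0, 2/3]
  [0, 2/3, 0]
  [2/3, 0, 2/5],
b = (4, -26/15, 28/15).
Solving gives a_0 = 1, a_1 = -13/5, a_2 = 3, so
  g(x) = 3*x^2 - 13*x/5 + 1.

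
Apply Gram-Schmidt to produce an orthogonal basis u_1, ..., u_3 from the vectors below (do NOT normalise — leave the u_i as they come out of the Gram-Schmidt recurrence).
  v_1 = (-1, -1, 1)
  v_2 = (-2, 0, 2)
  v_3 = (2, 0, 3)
Orthogonal basis:
  u_1 = (-1, -1, 1)
  u_2 = (-2/3, 4/3, 2/3)
  u_3 = (5/2, 0, 5/2)

Apply the Gram-Schmidt recurrence
  u_1 = v_1
  u_i = v_i − Σ_{j<i} ((v_i · u_j) / (u_j · u_j)) · u_j.

Step by step this gives:
  u_1 = (-1, -1, 1)
  u_2 = (-2/3, 4/3, 2/3)
  u_3 = (5/2, 0, 5/2)

Orthogonality check:
  u_2 · u_1 = 0 (should be 0)
  u_3 · u_1 = 0 (should be 0)
  u_3 · u_2 = 0 (should be 0)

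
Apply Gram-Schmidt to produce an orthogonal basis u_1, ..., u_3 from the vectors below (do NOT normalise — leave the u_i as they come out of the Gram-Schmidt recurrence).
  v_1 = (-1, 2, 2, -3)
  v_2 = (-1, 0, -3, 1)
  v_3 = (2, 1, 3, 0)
Orthogonal basis:
  u_1 = (-1, 2, 2, -3)
  u_2 = (-13/9, 8/9, -19/9, -1/3)
  u_3 = (48/67, 89/67, -2/67, 42/67)

Apply the Gram-Schmidt recurrence
  u_1 = v_1
  u_i = v_i − Σ_{j<i} ((v_i · u_j) / (u_j · u_j)) · u_j.

Step by step this gives:
  u_1 = (-1, 2, 2, -3)
  u_2 = (-13/9, 8/9, -19/9, -1/3)
  u_3 = (48/67, 89/67, -2/67, 42/67)

Orthogonality check:
  u_2 · u_1 = 0 (should be 0)
  u_3 · u_1 = 0 (should be 0)
  u_3 · u_2 = 0 (should be 0)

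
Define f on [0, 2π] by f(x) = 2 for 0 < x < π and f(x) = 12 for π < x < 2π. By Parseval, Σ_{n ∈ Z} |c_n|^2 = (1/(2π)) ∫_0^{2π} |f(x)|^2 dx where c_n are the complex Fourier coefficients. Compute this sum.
Σ |c_n|^2 = 74

Parseval equates the L^2 energy of f (normalised by 1/(2π)) with the ℓ^2 sum of its Fourier coefficients: (1/(2π)) ∫_0^{2π} |f|^2 = Σ |c_n|^2.
Compute the left side: (1/(2π)) [∫_0^π 2^2 dx + ∫_π^{2π} 12^2 dx] = (1/(2π)) · (4π + 144π) = (4 + 144)/2 = 74.
So Σ_{n ∈ Z} |c_n|^2 = 74.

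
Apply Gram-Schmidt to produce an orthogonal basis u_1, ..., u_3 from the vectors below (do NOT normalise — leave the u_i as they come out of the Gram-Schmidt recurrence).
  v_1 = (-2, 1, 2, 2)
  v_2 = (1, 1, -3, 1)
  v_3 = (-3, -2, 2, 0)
Orthogonal basis:
  u_1 = (-2, 1, 2, 2)
  u_2 = (3/13, 18/13, -29/13, 23/13)
  u_3 = (-208/131, -200/131, -129/131, 21/131)

Apply the Gram-Schmidt recurrence
  u_1 = v_1
  u_i = v_i − Σ_{j<i} ((v_i · u_j) / (u_j · u_j)) · u_j.

Step by step this gives:
  u_1 = (-2, 1, 2, 2)
  u_2 = (3/13, 18/13, -29/13, 23/13)
  u_3 = (-208/131, -200/131, -129/131, 21/131)

Orthogonality check:
  u_2 · u_1 = 0 (should be 0)
  u_3 · u_1 = 0 (should be 0)
  u_3 · u_2 = 0 (should be 0)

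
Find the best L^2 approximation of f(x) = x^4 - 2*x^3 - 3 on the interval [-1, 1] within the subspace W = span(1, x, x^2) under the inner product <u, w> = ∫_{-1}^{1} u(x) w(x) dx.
g(x) = 6*x^2/7 - 6*x/5 - 108/35

The best approximation g ∈ W is the orthogonal projection of f onto W. Writing g = a_0 + a_1 x + a_2 x^2, the coefficients solve the normal equations G · a = b where
  G_{ij} = <φ_i, φ_j> and b_i = <f, φ_i>, with φ_0 = 1, φ_1 = x, φ_2 = x^2.
G =
  [2, 0, 2/3]
  [0, 2/3, 0]
  [2/3, 0, 2/5],
b = (-28/5, -4/5, -12/7).
Solving gives a_0 = -108/35, a_1 = -6/5, a_2 = 6/7, so
  g(x) = 6*x^2/7 - 6*x/5 - 108/35.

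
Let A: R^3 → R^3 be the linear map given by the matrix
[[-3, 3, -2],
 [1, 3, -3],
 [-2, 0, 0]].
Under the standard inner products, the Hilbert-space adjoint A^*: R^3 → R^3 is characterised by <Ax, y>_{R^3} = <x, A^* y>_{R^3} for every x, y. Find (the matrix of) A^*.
A^* = A^T =
[[-3, 1, -2],
 [3, 3, 0],
 [-2, -3, 0]]

For real matrices with standard dot products, the defining identity <Ax, y> = <x, A^* y> gives (Ax)^T y = x^T (A^*) y, i.e. x^T A^T y = x^T (A^*) y. Since this holds for all x, y, we must have A^* = A^T. Therefore
A^* =
[[-3, 1, -2],
 [3, 3, 0],
 [-2, -3, 0]].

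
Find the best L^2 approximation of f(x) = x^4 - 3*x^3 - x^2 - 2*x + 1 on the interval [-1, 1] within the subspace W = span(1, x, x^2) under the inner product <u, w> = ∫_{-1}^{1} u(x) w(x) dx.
g(x) = -x^2/7 - 19*x/5 + 32/35

The best approximation g ∈ W is the orthogonal projection of f onto W. Writing g = a_0 + a_1 x + a_2 x^2, the coefficients solve the normal equations G · a = b where
  G_{ij} = <φ_i, φ_j> and b_i = <f, φ_i>, with φ_0 = 1, φ_1 = x, φ_2 = x^2.
G =
  [2, 0, 2/3]
  [0, 2/3, 0]
  [2/3, 0, 2/5],
b = (26/15, -38/15, 58/105).
Solving gives a_0 = 32/35, a_1 = -19/5, a_2 = -1/7, so
  g(x) = -x^2/7 - 19*x/5 + 32/35.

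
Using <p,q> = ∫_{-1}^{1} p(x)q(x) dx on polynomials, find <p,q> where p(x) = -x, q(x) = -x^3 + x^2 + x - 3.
<p,q> = -4/15

Expand the product: p(x)·q(x) = x^4 - x^3 - x^2 + 3*x.
∫_{-1}^{1} of each monomial x^k gives [2/(k+1) if k even, 0 if k odd]. Integrating term-by-term (or equivalently evaluating the antiderivative F(x) = x^5/5 - x^4/4 - x^3/3 + 3*x^2/2 at the endpoints):
  F(1) − F(−1) = 67/60 − (83/60) = -4/15.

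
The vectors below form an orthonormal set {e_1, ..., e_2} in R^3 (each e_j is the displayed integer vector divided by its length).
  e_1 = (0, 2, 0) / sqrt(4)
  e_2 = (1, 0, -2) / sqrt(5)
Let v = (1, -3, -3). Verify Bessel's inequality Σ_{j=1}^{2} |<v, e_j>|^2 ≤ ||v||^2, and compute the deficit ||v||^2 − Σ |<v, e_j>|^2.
Σ |<v, e_j>|^2 = 94/5; ||v||^2 = 19; deficit = 1/5

Write each e_j = u_j / sqrt(<u_j, u_j>) where u_j is the displayed integer vector. Then <v, e_j> = <v, u_j> / sqrt(<u_j, u_j>), so |<v, e_j>|^2 = <v, u_j>^2 / <u_j, u_j>.
Coefficients: <v, e_1> = -6/sqrt(4), <v, e_2> = 7/sqrt(5).
Square and sum: Σ |<v, e_j>|^2 = 94/5.
Compute ||v||^2 = v·v = 19.
Deficit = 19 − 94/5 = 1/5 ≥ 0, confirming Bessel's inequality. (The deficit equals ||v − Σ <v,e_j> e_j||^2, the squared distance from v to span{e_j}.)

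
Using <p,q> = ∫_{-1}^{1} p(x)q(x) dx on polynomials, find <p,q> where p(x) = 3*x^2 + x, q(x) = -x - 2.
<p,q> = -14/3

Expand the product: p(x)·q(x) = -3*x^3 - 7*x^2 - 2*x.
∫_{-1}^{1} of each monomial x^k gives [2/(k+1) if k even, 0 if k odd]. Integrating term-by-term (or equivalently evaluating the antiderivative F(x) = -3*x^4/4 - 7*x^3/3 - x^2 at the endpoints):
  F(1) − F(−1) = -49/12 − (7/12) = -14/3.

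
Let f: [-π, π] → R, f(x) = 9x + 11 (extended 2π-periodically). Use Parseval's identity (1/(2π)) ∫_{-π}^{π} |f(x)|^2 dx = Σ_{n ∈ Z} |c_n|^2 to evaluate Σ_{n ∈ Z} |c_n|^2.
Σ |c_n|^2 = 27π^2 + 121

Expand and integrate term by term over [-π, π]:
  ∫ (9x)^2 dx = 81·(2π^3/3); ∫ 2·9·(11)·x dx = 0 (odd integrand); ∫ 11^2 dx = 121·2π.
So (1/(2π)) ∫_{-π}^{π} (9x + 11)^2 dx = 81π^2/3 + 121 = 27π^2 + 121.
Parseval ⇒ Σ |c_n|^2 = 27π^2 + 121.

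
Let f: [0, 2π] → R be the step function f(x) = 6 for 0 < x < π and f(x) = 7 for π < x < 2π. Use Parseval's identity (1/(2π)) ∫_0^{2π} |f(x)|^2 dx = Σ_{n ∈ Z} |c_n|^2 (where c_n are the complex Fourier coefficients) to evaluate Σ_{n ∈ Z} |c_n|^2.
Σ |c_n|^2 = 85/2

Parseval equates the L^2 energy of f (normalised by 1/(2π)) with the ℓ^2 sum of its Fourier coefficients: (1/(2π)) ∫_0^{2π} |f|^2 = Σ |c_n|^2.
Compute the left side: (1/(2π)) [∫_0^π 6^2 dx + ∫_π^{2π} 7^2 dx] = (1/(2π)) · (36π + 49π) = (36 + 49)/2 = 85/2.
So Σ_{n ∈ Z} |c_n|^2 = 85/2.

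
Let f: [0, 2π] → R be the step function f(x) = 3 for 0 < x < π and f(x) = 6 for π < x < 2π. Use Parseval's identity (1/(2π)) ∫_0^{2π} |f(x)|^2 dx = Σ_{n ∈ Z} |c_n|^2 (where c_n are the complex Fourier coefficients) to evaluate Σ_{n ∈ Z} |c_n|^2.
Σ |c_n|^2 = 45/2

Parseval equates the L^2 energy of f (normalised by 1/(2π)) with the ℓ^2 sum of its Fourier coefficients: (1/(2π)) ∫_0^{2π} |f|^2 = Σ |c_n|^2.
Compute the left side: (1/(2π)) [∫_0^π 3^2 dx + ∫_π^{2π} 6^2 dx] = (1/(2π)) · (9π + 36π) = (9 + 36)/2 = 45/2.
So Σ_{n ∈ Z} |c_n|^2 = 45/2.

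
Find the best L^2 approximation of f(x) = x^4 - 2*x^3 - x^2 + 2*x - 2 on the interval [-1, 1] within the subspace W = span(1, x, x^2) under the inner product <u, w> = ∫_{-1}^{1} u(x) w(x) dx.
g(x) = -x^2/7 + 4*x/5 - 73/35

The best approximation g ∈ W is the orthogonal projection of f onto W. Writing g = a_0 + a_1 x + a_2 x^2, the coefficients solve the normal equations G · a = b where
  G_{ij} = <φ_i, φ_j> and b_i = <f, φ_i>, with φ_0 = 1, φ_1 = x, φ_2 = x^2.
G =
  [2, 0, 2/3]
  [0, 2/3, 0]
  [2/3, 0, 2/5],
b = (-64/15, 8/15, -152/105).
Solving gives a_0 = -73/35, a_1 = 4/5, a_2 = -1/7, so
  g(x) = -x^2/7 + 4*x/5 - 73/35.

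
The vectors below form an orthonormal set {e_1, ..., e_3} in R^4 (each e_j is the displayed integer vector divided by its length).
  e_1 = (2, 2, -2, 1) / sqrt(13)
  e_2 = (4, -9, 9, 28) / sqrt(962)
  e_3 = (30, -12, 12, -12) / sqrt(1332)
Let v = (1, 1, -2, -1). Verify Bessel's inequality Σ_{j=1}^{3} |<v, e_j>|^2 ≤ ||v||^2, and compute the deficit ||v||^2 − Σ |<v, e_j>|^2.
Σ |<v, e_j>|^2 = 13/2; ||v||^2 = 7; deficit = 1/2

Write each e_j = u_j / sqrt(<u_j, u_j>) where u_j is the displayed integer vector. Then <v, e_j> = <v, u_j> / sqrt(<u_j, u_j>), so |<v, e_j>|^2 = <v, u_j>^2 / <u_j, u_j>.
Coefficients: <v, e_1> = 7/sqrt(13), <v, e_2> = -51/sqrt(962), <v, e_3> = 6/sqrt(1332).
Square and sum: Σ |<v, e_j>|^2 = 13/2.
Compute ||v||^2 = v·v = 7.
Deficit = 7 − 13/2 = 1/2 ≥ 0, confirming Bessel's inequality. (The deficit equals ||v − Σ <v,e_j> e_j||^2, the squared distance from v to span{e_j}.)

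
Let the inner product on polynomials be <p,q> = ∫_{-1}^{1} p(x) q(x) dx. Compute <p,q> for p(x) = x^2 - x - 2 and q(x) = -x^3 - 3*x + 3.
<p,q> = -38/5

Expand the product: p(x)·q(x) = -x^5 + x^4 - x^3 + 6*x^2 + 3*x - 6.
∫_{-1}^{1} of each monomial x^k gives [2/(k+1) if k even, 0 if k odd]. Integrating term-by-term (or equivalently evaluating the antiderivative F(x) = -x^6/6 + x^5/5 - x^4/4 + 2*x^3 + 3*x^2/2 - 6*x at the endpoints):
  F(1) − F(−1) = -163/60 − (293/60) = -38/5.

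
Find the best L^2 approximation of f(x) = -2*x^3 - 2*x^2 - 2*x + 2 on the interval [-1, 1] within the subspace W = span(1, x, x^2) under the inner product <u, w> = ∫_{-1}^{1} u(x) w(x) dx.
g(x) = -2*x^2 - 16*x/5 + 2

The best approximation g ∈ W is the orthogonal projection of f onto W. Writing g = a_0 + a_1 x + a_2 x^2, the coefficients solve the normal equations G · a = b where
  G_{ij} = <φ_i, φ_j> and b_i = <f, φ_i>, with φ_0 = 1, φ_1 = x, φ_2 = x^2.
G =
  [2, 0, 2/3]
  [0, 2/3, 0]
  [2/3, 0, 2/5],
b = (8/3, -32/15, 8/15).
Solving gives a_0 = 2, a_1 = -16/5, a_2 = -2, so
  g(x) = -2*x^2 - 16*x/5 + 2.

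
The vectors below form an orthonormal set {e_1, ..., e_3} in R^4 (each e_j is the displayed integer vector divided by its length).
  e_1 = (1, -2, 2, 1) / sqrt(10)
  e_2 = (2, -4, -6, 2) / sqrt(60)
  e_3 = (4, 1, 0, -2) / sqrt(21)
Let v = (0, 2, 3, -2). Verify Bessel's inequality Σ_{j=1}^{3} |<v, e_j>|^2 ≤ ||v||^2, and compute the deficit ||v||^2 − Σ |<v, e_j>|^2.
Σ |<v, e_j>|^2 = 117/7; ||v||^2 = 17; deficit = 2/7

Write each e_j = u_j / sqrt(<u_j, u_j>) where u_j is the displayed integer vector. Then <v, e_j> = <v, u_j> / sqrt(<u_j, u_j>), so |<v, e_j>|^2 = <v, u_j>^2 / <u_j, u_j>.
Coefficients: <v, e_1> = 0/sqrt(10), <v, e_2> = -30/sqrt(60), <v, e_3> = 6/sqrt(21).
Square and sum: Σ |<v, e_j>|^2 = 117/7.
Compute ||v||^2 = v·v = 17.
Deficit = 17 − 117/7 = 2/7 ≥ 0, confirming Bessel's inequality. (The deficit equals ||v − Σ <v,e_j> e_j||^2, the squared distance from v to span{e_j}.)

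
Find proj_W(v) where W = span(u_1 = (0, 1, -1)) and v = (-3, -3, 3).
proj_W(v) = (0, -3, 3)

Set up U = [u_1 | ... | u_1] ∈ R^(3×1). The projector onto W = col(U) is P = U (U^T U)^(-1) U^T.
Compute U^T U =
  [2],
and U^T v = (-6).
Solve U^T U · c = U^T v for the coefficients: c = (-3). The projection is proj_W(v) = U c.
Check: (v - proj_W(v)) · u_1 = 0  (should be 0).
Result: proj_W(v) = (0, -3, 3).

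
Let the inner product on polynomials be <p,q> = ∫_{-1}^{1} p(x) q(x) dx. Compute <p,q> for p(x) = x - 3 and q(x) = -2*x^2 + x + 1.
<p,q> = -4/3

Expand the product: p(x)·q(x) = -2*x^3 + 7*x^2 - 2*x - 3.
∫_{-1}^{1} of each monomial x^k gives [2/(k+1) if k even, 0 if k odd]. Integrating term-by-term (or equivalently evaluating the antiderivative F(x) = -x^4/2 + 7*x^3/3 - x^2 - 3*x at the endpoints):
  F(1) − F(−1) = -13/6 − (-5/6) = -4/3.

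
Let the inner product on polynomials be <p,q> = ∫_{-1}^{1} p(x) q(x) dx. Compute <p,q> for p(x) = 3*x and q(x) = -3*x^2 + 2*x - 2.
<p,q> = 4

Expand the product: p(x)·q(x) = -9*x^3 + 6*x^2 - 6*x.
∫_{-1}^{1} of each monomial x^k gives [2/(k+1) if k even, 0 if k odd]. Integrating term-by-term (or equivalently evaluating the antiderivative F(x) = -9*x^4/4 + 2*x^3 - 3*x^2 at the endpoints):
  F(1) − F(−1) = -13/4 − (-29/4) = 4.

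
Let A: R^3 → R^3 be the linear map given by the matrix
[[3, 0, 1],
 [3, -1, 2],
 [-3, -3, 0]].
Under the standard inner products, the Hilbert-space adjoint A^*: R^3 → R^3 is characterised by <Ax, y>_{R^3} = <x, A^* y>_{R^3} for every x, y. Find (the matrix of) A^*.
A^* = A^T =
[[3, 3, -3],
 [0, -1, -3],
 [1, 2, 0]]

For real matrices with standard dot products, the defining identity <Ax, y> = <x, A^* y> gives (Ax)^T y = x^T (A^*) y, i.e. x^T A^T y = x^T (A^*) y. Since this holds for all x, y, we must have A^* = A^T. Therefore
A^* =
[[3, 3, -3],
 [0, -1, -3],
 [1, 2, 0]].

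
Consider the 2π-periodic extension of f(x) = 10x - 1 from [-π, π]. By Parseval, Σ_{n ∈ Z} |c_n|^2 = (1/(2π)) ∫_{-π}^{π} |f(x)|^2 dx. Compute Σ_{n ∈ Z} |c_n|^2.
Σ |c_n|^2 = 100π^2/3 + 1

Expand and integrate term by term over [-π, π]:
  ∫ (10x)^2 dx = 100·(2π^3/3); ∫ 2·10·(-1)·x dx = 0 (odd integrand); ∫ (-1)^2 dx = 1·2π.
So (1/(2π)) ∫_{-π}^{π} (10x - 1)^2 dx = 100π^2/3 + 1 = 100π^2/3 + 1.
Parseval ⇒ Σ |c_n|^2 = 100π^2/3 + 1.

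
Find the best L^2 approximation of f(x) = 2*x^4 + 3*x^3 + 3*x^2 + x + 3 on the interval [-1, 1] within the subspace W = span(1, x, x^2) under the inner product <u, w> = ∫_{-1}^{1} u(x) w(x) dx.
g(x) = 33*x^2/7 + 14*x/5 + 99/35

The best approximation g ∈ W is the orthogonal projection of f onto W. Writing g = a_0 + a_1 x + a_2 x^2, the coefficients solve the normal equations G · a = b where
  G_{ij} = <φ_i, φ_j> and b_i = <f, φ_i>, with φ_0 = 1, φ_1 = x, φ_2 = x^2.
G =
  [2, 0, 2/3]
  [0, 2/3, 0]
  [2/3, 0, 2/5],
b = (44/5, 28/15, 132/35).
Solving gives a_0 = 99/35, a_1 = 14/5, a_2 = 33/7, so
  g(x) = 33*x^2/7 + 14*x/5 + 99/35.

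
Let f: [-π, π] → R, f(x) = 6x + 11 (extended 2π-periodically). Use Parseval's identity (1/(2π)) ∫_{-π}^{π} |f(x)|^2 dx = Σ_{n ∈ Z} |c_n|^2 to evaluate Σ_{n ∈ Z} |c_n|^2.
Σ |c_n|^2 = 12π^2 + 121

Expand and integrate term by term over [-π, π]:
  ∫ (6x)^2 dx = 36·(2π^3/3); ∫ 2·6·(11)·x dx = 0 (odd integrand); ∫ 11^2 dx = 121·2π.
So (1/(2π)) ∫_{-π}^{π} (6x + 11)^2 dx = 36π^2/3 + 121 = 12π^2 + 121.
Parseval ⇒ Σ |c_n|^2 = 12π^2 + 121.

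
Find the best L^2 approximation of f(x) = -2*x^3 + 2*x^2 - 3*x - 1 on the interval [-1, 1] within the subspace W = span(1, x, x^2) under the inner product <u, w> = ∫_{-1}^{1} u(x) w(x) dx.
g(x) = 2*x^2 - 21*x/5 - 1

The best approximation g ∈ W is the orthogonal projection of f onto W. Writing g = a_0 + a_1 x + a_2 x^2, the coefficients solve the normal equations G · a = b where
  G_{ij} = <φ_i, φ_j> and b_i = <f, φ_i>, with φ_0 = 1, φ_1 = x, φ_2 = x^2.
G =
  [2, 0, 2/3]
  [0, 2/3, 0]
  [2/3, 0, 2/5],
b = (-2/3, -14/5, 2/15).
Solving gives a_0 = -1, a_1 = -21/5, a_2 = 2, so
  g(x) = 2*x^2 - 21*x/5 - 1.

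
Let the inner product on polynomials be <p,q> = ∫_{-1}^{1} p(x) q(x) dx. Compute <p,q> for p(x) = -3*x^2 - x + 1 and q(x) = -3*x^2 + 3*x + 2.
<p,q> = -2/5

Expand the product: p(x)·q(x) = 9*x^4 - 6*x^3 - 12*x^2 + x + 2.
∫_{-1}^{1} of each monomial x^k gives [2/(k+1) if k even, 0 if k odd]. Integrating term-by-term (or equivalently evaluating the antiderivative F(x) = 9*x^5/5 - 3*x^4/2 - 4*x^3 + x^2/2 + 2*x at the endpoints):
  F(1) − F(−1) = -6/5 − (-4/5) = -2/5.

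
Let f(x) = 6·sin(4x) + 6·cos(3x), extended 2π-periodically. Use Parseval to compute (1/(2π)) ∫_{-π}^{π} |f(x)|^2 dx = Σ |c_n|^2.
Σ |c_n|^2 = 36

Expand |f|^2 and use orthogonality of {sin(nx), cos(mx)} on [-π, π]:
  ∫_{-π}^{π} sin(nx)^2 dx = π, ∫ cos(mx)^2 dx = π, and cross terms integrate to 0.
So ∫_{-π}^{π} f(x)^2 dx = 6^2 · π + 6^2 · π = (36 + 36)π.
Divide by 2π: (36 + 36)/2 = 36.
By Parseval, this equals Σ |c_n|^2.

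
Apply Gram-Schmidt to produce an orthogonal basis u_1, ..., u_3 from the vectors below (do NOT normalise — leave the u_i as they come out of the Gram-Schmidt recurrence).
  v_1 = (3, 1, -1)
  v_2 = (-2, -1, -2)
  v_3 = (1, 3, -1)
Orthogonal basis:
  u_1 = (3, 1, -1)
  u_2 = (-7/11, -6/11, -27/11)
  u_3 = (-33/37, 88/37, -11/37)

Apply the Gram-Schmidt recurrence
  u_1 = v_1
  u_i = v_i − Σ_{j<i} ((v_i · u_j) / (u_j · u_j)) · u_j.

Step by step this gives:
  u_1 = (3, 1, -1)
  u_2 = (-7/11, -6/11, -27/11)
  u_3 = (-33/37, 88/37, -11/37)

Orthogonality check:
  u_2 · u_1 = 0 (should be 0)
  u_3 · u_1 = 0 (should be 0)
  u_3 · u_2 = 0 (should be 0)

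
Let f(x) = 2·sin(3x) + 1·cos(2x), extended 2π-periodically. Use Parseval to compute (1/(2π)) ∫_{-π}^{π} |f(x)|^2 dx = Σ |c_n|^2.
Σ |c_n|^2 = 5/2

Expand |f|^2 and use orthogonality of {sin(nx), cos(mx)} on [-π, π]:
  ∫_{-π}^{π} sin(nx)^2 dx = π, ∫ cos(mx)^2 dx = π, and cross terms integrate to 0.
So ∫_{-π}^{π} f(x)^2 dx = 2^2 · π + 1^2 · π = (4 + 1)π.
Divide by 2π: (4 + 1)/2 = 5/2.
By Parseval, this equals Σ |c_n|^2.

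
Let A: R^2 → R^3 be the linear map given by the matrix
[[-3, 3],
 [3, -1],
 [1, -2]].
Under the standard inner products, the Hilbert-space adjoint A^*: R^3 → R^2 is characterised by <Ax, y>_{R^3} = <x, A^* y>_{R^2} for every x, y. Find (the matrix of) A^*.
A^* = A^T =
[[-3, 3, 1],
 [3, -1, -2]]

For real matrices with standard dot products, the defining identity <Ax, y> = <x, A^* y> gives (Ax)^T y = x^T (A^*) y, i.e. x^T A^T y = x^T (A^*) y. Since this holds for all x, y, we must have A^* = A^T. Therefore
A^* =
[[-3, 3, 1],
 [3, -1, -2]].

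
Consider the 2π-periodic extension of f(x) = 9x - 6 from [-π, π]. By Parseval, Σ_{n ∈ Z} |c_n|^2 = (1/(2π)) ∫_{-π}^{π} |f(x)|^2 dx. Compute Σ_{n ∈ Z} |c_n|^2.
Σ |c_n|^2 = 27π^2 + 36

Expand and integrate term by term over [-π, π]:
  ∫ (9x)^2 dx = 81·(2π^3/3); ∫ 2·9·(-6)·x dx = 0 (odd integrand); ∫ (-6)^2 dx = 36·2π.
So (1/(2π)) ∫_{-π}^{π} (9x - 6)^2 dx = 81π^2/3 + 36 = 27π^2 + 36.
Parseval ⇒ Σ |c_n|^2 = 27π^2 + 36.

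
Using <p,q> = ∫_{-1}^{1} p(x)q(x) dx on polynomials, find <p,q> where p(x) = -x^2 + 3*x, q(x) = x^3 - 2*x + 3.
<p,q> = -24/5

Expand the product: p(x)·q(x) = -x^5 + 3*x^4 + 2*x^3 - 9*x^2 + 9*x.
∫_{-1}^{1} of each monomial x^k gives [2/(k+1) if k even, 0 if k odd]. Integrating term-by-term (or equivalently evaluating the antiderivative F(x) = -x^6/6 + 3*x^5/5 + x^4/2 - 3*x^3 + 9*x^2/2 at the endpoints):
  F(1) − F(−1) = 73/30 − (217/30) = -24/5.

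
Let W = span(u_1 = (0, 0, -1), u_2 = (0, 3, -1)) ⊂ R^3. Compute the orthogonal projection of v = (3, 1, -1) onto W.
proj_W(v) = (0, 1, -1)

Set up U = [u_1 | ... | u_2] ∈ R^(3×2). The projector onto W = col(U) is P = U (U^T U)^(-1) U^T.
Compute U^T U =
  [1, 1]
  [1, 10],
and U^T v = (1, 4).
Solve U^T U · c = U^T v for the coefficients: c = (2/3, 1/3). The projection is proj_W(v) = U c.
Check: (v - proj_W(v)) · u_1 = 0  (should be 0).
Check: (v - proj_W(v)) · u_2 = 0  (should be 0).
Result: proj_W(v) = (0, 1, -1).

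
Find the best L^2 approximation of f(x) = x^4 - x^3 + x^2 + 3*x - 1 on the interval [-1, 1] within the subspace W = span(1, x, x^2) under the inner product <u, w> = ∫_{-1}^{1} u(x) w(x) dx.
g(x) = 13*x^2/7 + 12*x/5 - 38/35

The best approximation g ∈ W is the orthogonal projection of f onto W. Writing g = a_0 + a_1 x + a_2 x^2, the coefficients solve the normal equations G · a = b where
  G_{ij} = <φ_i, φ_j> and b_i = <f, φ_i>, with φ_0 = 1, φ_1 = x, φ_2 = x^2.
G =
  [2, 0, 2/3]
  [0, 2/3, 0]
  [2/3, 0, 2/5],
b = (-14/15, 8/5, 2/105).
Solving gives a_0 = -38/35, a_1 = 12/5, a_2 = 13/7, so
  g(x) = 13*x^2/7 + 12*x/5 - 38/35.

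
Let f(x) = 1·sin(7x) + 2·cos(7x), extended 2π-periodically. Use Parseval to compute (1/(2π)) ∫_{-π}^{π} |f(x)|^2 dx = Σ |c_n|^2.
Σ |c_n|^2 = 5/2

Expand |f|^2 and use orthogonality of {sin(nx), cos(mx)} on [-π, π]:
  ∫_{-π}^{π} sin(nx)^2 dx = π, ∫ cos(mx)^2 dx = π, and cross terms integrate to 0.
So ∫_{-π}^{π} f(x)^2 dx = 1^2 · π + 2^2 · π = (1 + 4)π.
Divide by 2π: (1 + 4)/2 = 5/2.
By Parseval, this equals Σ |c_n|^2.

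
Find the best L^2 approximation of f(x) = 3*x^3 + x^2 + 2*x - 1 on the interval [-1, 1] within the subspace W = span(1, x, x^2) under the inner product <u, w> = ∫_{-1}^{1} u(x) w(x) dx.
g(x) = x^2 + 19*x/5 - 1

The best approximation g ∈ W is the orthogonal projection of f onto W. Writing g = a_0 + a_1 x + a_2 x^2, the coefficients solve the normal equations G · a = b where
  G_{ij} = <φ_i, φ_j> and b_i = <f, φ_i>, with φ_0 = 1, φ_1 = x, φ_2 = x^2.
G =
  [2, 0, 2/3]
  [0, 2/3, 0]
  [2/3, 0, 2/5],
b = (-4/3, 38/15, -4/15).
Solving gives a_0 = -1, a_1 = 19/5, a_2 = 1, so
  g(x) = x^2 + 19*x/5 - 1.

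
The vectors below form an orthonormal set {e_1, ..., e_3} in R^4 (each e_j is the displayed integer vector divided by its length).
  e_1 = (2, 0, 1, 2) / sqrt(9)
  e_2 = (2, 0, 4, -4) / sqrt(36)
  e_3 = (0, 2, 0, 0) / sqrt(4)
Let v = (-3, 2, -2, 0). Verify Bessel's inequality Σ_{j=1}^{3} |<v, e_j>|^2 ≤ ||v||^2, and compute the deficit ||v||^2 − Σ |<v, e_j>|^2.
Σ |<v, e_j>|^2 = 149/9; ||v||^2 = 17; deficit = 4/9

Write each e_j = u_j / sqrt(<u_j, u_j>) where u_j is the displayed integer vector. Then <v, e_j> = <v, u_j> / sqrt(<u_j, u_j>), so |<v, e_j>|^2 = <v, u_j>^2 / <u_j, u_j>.
Coefficients: <v, e_1> = -8/sqrt(9), <v, e_2> = -14/sqrt(36), <v, e_3> = 4/sqrt(4).
Square and sum: Σ |<v, e_j>|^2 = 149/9.
Compute ||v||^2 = v·v = 17.
Deficit = 17 − 149/9 = 4/9 ≥ 0, confirming Bessel's inequality. (The deficit equals ||v − Σ <v,e_j> e_j||^2, the squared distance from v to span{e_j}.)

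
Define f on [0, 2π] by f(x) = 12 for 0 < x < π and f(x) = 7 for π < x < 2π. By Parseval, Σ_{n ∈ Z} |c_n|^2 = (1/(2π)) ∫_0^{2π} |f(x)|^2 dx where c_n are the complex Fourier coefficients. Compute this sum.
Σ |c_n|^2 = 193/2

Parseval equates the L^2 energy of f (normalised by 1/(2π)) with the ℓ^2 sum of its Fourier coefficients: (1/(2π)) ∫_0^{2π} |f|^2 = Σ |c_n|^2.
Compute the left side: (1/(2π)) [∫_0^π 12^2 dx + ∫_π^{2π} 7^2 dx] = (1/(2π)) · (144π + 49π) = (144 + 49)/2 = 193/2.
So Σ_{n ∈ Z} |c_n|^2 = 193/2.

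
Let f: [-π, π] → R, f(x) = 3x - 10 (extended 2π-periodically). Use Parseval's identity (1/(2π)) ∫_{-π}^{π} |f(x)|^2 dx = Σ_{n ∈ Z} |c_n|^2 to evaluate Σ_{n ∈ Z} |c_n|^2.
Σ |c_n|^2 = 3π^2 + 100

Expand and integrate term by term over [-π, π]:
  ∫ (3x)^2 dx = 9·(2π^3/3); ∫ 2·3·(-10)·x dx = 0 (odd integrand); ∫ (-10)^2 dx = 100·2π.
So (1/(2π)) ∫_{-π}^{π} (3x - 10)^2 dx = 9π^2/3 + 100 = 3π^2 + 100.
Parseval ⇒ Σ |c_n|^2 = 3π^2 + 100.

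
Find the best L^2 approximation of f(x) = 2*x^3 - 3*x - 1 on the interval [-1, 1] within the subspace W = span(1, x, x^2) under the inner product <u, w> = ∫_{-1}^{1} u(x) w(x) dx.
g(x) = -9*x/5 - 1

The best approximation g ∈ W is the orthogonal projection of f onto W. Writing g = a_0 + a_1 x + a_2 x^2, the coefficients solve the normal equations G · a = b where
  G_{ij} = <φ_i, φ_j> and b_i = <f, φ_i>, with φ_0 = 1, φ_1 = x, φ_2 = x^2.
G =
  [2, 0, 2/3]
  [0, 2/3, 0]
  [2/3, 0, 2/5],
b = (-2, -6/5, -2/3).
Solving gives a_0 = -1, a_1 = -9/5, a_2 = 0, so
  g(x) = -9*x/5 - 1.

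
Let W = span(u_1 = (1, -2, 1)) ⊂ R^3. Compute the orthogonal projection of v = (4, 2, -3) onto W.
proj_W(v) = (-1/2, 1, -1/2)

Set up U = [u_1 | ... | u_1] ∈ R^(3×1). The projector onto W = col(U) is P = U (U^T U)^(-1) U^T.
Compute U^T U =
  [6],
and U^T v = (-3).
Solve U^T U · c = U^T v for the coefficients: c = (-1/2). The projection is proj_W(v) = U c.
Check: (v - proj_W(v)) · u_1 = 0  (should be 0).
Result: proj_W(v) = (-1/2, 1, -1/2).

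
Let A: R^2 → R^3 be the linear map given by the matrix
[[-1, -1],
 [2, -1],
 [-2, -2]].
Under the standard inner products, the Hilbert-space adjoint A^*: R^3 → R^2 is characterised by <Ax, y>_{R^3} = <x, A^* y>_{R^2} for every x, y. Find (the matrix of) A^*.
A^* = A^T =
[[-1, 2, -2],
 [-1, -1, -2]]

For real matrices with standard dot products, the defining identity <Ax, y> = <x, A^* y> gives (Ax)^T y = x^T (A^*) y, i.e. x^T A^T y = x^T (A^*) y. Since this holds for all x, y, we must have A^* = A^T. Therefore
A^* =
[[-1, 2, -2],
 [-1, -1, -2]].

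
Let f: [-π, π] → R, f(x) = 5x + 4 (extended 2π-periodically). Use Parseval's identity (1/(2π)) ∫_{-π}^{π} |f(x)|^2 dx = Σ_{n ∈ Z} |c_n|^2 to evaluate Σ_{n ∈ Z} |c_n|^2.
Σ |c_n|^2 = 25π^2/3 + 16

Expand and integrate term by term over [-π, π]:
  ∫ (5x)^2 dx = 25·(2π^3/3); ∫ 2·5·(4)·x dx = 0 (odd integrand); ∫ 4^2 dx = 16·2π.
So (1/(2π)) ∫_{-π}^{π} (5x + 4)^2 dx = 25π^2/3 + 16 = 25π^2/3 + 16.
Parseval ⇒ Σ |c_n|^2 = 25π^2/3 + 16.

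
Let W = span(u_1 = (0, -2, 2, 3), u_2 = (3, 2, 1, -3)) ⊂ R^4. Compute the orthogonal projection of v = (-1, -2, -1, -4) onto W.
proj_W(v) = (-7/15, 16/15, -23/15, -8/5)

Set up U = [u_1 | ... | u_2] ∈ R^(4×2). The projector onto W = col(U) is P = U (U^T U)^(-1) U^T.
Compute U^T U =
  [17, -11]
  [-11, 23],
and U^T v = (-10, 4).
Solve U^T U · c = U^T v for the coefficients: c = (-31/45, -7/45). The projection is proj_W(v) = U c.
Check: (v - proj_W(v)) · u_1 = 0  (should be 0).
Check: (v - proj_W(v)) · u_2 = 0  (should be 0).
Result: proj_W(v) = (-7/15, 16/15, -23/15, -8/5).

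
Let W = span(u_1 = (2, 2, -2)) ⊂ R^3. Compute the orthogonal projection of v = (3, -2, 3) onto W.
proj_W(v) = (-2/3, -2/3, 2/3)

Set up U = [u_1 | ... | u_1] ∈ R^(3×1). The projector onto W = col(U) is P = U (U^T U)^(-1) U^T.
Compute U^T U =
  [12],
and U^T v = (-4).
Solve U^T U · c = U^T v for the coefficients: c = (-1/3). The projection is proj_W(v) = U c.
Check: (v - proj_W(v)) · u_1 = 0  (should be 0).
Result: proj_W(v) = (-2/3, -2/3, 2/3).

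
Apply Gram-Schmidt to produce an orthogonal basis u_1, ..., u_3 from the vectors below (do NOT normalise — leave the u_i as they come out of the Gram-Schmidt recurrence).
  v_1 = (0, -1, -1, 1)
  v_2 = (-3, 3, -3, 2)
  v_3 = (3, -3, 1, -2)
Orthogonal basis:
  u_1 = (0, -1, -1, 1)
  u_2 = (-3, 11/3, -7/3, 4/3)
  u_3 = (42/89, 8/89, -86/89, -78/89)

Apply the Gram-Schmidt recurrence
  u_1 = v_1
  u_i = v_i − Σ_{j<i} ((v_i · u_j) / (u_j · u_j)) · u_j.

Step by step this gives:
  u_1 = (0, -1, -1, 1)
  u_2 = (-3, 11/3, -7/3, 4/3)
  u_3 = (42/89, 8/89, -86/89, -78/89)

Orthogonality check:
  u_2 · u_1 = 0 (should be 0)
  u_3 · u_1 = 0 (should be 0)
  u_3 · u_2 = 0 (should be 0)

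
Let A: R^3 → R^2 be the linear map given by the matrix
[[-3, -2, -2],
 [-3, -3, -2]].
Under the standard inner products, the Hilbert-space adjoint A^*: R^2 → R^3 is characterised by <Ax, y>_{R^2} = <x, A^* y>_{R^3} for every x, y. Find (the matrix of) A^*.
A^* = A^T =
[[-3, -3],
 [-2, -3],
 [-2, -2]]

For real matrices with standard dot products, the defining identity <Ax, y> = <x, A^* y> gives (Ax)^T y = x^T (A^*) y, i.e. x^T A^T y = x^T (A^*) y. Since this holds for all x, y, we must have A^* = A^T. Therefore
A^* =
[[-3, -3],
 [-2, -3],
 [-2, -2]].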